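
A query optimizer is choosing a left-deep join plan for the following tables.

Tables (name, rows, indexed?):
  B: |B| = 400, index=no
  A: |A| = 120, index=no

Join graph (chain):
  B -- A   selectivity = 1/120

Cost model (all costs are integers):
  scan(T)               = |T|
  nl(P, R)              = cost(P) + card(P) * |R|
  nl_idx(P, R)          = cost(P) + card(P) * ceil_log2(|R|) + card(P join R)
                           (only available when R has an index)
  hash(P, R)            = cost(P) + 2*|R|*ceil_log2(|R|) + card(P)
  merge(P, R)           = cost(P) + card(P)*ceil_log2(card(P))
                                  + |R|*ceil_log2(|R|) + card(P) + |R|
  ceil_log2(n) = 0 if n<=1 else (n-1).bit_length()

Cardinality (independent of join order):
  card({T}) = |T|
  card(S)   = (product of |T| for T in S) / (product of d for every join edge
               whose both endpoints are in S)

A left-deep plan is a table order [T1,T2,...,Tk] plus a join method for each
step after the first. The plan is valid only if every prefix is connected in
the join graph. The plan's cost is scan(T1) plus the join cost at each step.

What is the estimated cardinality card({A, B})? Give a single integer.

Tables in S: A(120), B(400)
Edges inside S: B-A(d=120)
numerator = 120 * 400 = 48000
denominator = 120 = 120
card(S) = 48000 / 120 = 400

400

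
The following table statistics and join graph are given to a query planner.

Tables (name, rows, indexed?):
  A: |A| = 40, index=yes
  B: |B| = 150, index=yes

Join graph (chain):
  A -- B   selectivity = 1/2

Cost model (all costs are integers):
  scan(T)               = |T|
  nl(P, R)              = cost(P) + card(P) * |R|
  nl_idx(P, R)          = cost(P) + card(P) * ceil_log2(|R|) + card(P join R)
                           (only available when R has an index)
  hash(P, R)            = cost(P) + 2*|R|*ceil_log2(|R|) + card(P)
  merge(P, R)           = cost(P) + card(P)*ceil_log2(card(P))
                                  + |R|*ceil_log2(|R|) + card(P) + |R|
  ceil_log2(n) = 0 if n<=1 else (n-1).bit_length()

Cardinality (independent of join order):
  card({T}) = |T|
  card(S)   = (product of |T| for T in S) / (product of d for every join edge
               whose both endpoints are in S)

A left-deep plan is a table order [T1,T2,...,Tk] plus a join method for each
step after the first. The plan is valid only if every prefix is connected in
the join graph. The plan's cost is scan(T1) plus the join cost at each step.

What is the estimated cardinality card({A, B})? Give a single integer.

Tables in S: A(40), B(150)
Edges inside S: A-B(d=2)
numerator = 40 * 150 = 6000
denominator = 2 = 2
card(S) = 6000 / 2 = 3000

3000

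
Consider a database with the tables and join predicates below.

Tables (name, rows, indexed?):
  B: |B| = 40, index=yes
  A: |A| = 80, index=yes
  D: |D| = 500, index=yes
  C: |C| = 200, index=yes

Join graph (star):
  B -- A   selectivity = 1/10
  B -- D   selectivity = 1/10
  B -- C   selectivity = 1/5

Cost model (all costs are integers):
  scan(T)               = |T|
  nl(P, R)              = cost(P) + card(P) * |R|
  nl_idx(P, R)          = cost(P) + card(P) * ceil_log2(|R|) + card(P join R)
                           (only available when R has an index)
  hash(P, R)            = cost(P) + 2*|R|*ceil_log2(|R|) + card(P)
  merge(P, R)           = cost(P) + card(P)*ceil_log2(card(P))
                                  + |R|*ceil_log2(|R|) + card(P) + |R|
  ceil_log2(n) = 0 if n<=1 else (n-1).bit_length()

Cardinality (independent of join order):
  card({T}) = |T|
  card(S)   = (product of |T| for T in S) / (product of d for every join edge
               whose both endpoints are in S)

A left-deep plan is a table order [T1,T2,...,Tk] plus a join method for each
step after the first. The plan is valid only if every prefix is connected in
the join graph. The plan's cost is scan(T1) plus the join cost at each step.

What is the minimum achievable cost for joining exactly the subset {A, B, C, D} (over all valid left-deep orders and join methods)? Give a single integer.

Selinger DP over subsets of {A,B,C,D}:
  {B}: scan cost=40, card=40
  {A}: scan cost=80, card=80
  {D}: scan cost=500, card=500
  {C}: scan cost=200, card=200
  {AB}: card=320; try (B,hash)→640, (A,nl_idx)→640, (B,nl_idx)→880, (A,merge)→960, (B,merge)→1000, (A,hash)→1200 …(+2); best=640 via (B,hash)
  {BD}: card=2000; try (B,hash)→1480, (D,nl_idx)→2400, (D,merge)→5320, (B,nl_idx)→5500, (B,merge)→5780, (D,hash)→9080 …(+2); best=1480 via (B,hash)
  {BC}: card=1600; try (B,hash)→880, (C,nl_idx)→1960, (C,merge)→2120, (B,merge)→2280, (B,nl_idx)→3000, (C,hash)→3280 …(+2); best=880 via (B,hash)
  {ABD}: card=16000; try (A,hash)→4600, (D,merge)→8840, (D,hash)→9960, (D,nl_idx)→19520, (A,merge)→26120, (A,nl_idx)→31480 …(+2); best=4600 via (A,hash)
  {ABC}: card=12800; try (A,hash)→3600, (C,hash)→4160, (C,merge)→5640, (C,nl_idx)→16000, (A,merge)→20720, (A,nl_idx)→24880 …(+2); best=3600 via (A,hash)
  {BCD}: card=80000; try (C,hash)→6680, (D,hash)→11480, (D,merge)→25080, (C,merge)→27280, (D,nl_idx)→95280, (C,nl_idx)→97480 …(+2); best=6680 via (C,hash)
  {ABCD}: card=640000; try (C,hash)→23800, (D,hash)→25400, (A,hash)→87800, (D,merge)→200600, (C,merge)→246400, (D,nl_idx)→758800 …(+6); best=23800 via (C,hash)

23800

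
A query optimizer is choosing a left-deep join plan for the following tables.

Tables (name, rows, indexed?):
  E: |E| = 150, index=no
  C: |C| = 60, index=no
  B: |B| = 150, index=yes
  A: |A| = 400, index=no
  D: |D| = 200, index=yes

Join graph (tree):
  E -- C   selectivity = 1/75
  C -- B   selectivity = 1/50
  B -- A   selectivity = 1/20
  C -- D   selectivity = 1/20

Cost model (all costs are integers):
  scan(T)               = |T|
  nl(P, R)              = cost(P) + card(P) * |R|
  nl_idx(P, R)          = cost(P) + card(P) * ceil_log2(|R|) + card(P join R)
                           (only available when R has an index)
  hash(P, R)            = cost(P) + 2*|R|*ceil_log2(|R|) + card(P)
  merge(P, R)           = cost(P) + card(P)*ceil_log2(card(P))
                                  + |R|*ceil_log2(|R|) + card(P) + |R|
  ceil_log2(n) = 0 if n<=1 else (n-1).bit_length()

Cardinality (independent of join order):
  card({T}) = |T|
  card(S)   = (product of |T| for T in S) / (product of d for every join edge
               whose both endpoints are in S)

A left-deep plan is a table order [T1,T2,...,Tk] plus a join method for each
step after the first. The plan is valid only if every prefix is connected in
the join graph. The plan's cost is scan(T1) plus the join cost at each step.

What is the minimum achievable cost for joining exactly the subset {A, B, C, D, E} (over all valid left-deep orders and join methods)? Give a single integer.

16700

Selinger DP over subsets of {A,B,C,D,E}:
  {E}: scan cost=150, card=150
  {C}: scan cost=60, card=60
  {B}: scan cost=150, card=150
  {A}: scan cost=400, card=400
  {D}: scan cost=200, card=200
  {CE}: card=120; try (C,hash)→1020, (E,merge)→1830, (C,merge)→1920, (E,hash)→2520, (E,nl)→9060, (C,nl)→9150; best=1020 via (C,hash)
  {BC}: card=180; try (B,nl_idx)→720, (C,hash)→1020, (B,merge)→1830, (C,merge)→1920, (B,hash)→2520, (B,nl)→9060 …(+1); best=720 via (B,nl_idx)
  {CD}: card=600; try (C,hash)→1120, (D,nl_idx)→1140, (D,merge)→2280, (C,merge)→2420, (D,hash)→3320, (D,nl)→12060 …(+1); best=1120 via (C,hash)
  {AB}: card=3000; try (B,hash)→3200, (A,merge)→5500, (B,merge)→5750, (B,nl_idx)→6600, (A,hash)→7500, (A,nl)→60150 …(+1); best=3200 via (B,hash)
  {BCE}: card=360; try (B,nl_idx)→2340, (E,hash)→3300, (B,merge)→3330, (B,hash)→3540, (E,merge)→3690, (B,nl)→19020 …(+1); best=2340 via (B,nl_idx)
  {CDE}: card=1200; try (D,nl_idx)→3180, (D,merge)→3780, (E,hash)→4120, (D,hash)→4340, (E,merge)→9070, (D,nl)→25020 …(+1); best=3180 via (D,nl_idx)
  {ABC}: card=3600; try (A,merge)→6340, (C,hash)→6920, (A,hash)→8100, (C,merge)→42620, (A,nl)→72720, (C,nl)→183200; best=6340 via (A,merge)
  {BCD}: card=1800; try (D,nl_idx)→3960, (D,hash)→4100, (B,hash)→4120, (D,merge)→4140, (B,nl_idx)→7720, (B,merge)→9070 …(+2); best=3960 via (D,nl_idx)
  {ABCE}: card=7200; try (A,hash)→9900, (A,merge)→9940, (E,hash)→12340, (E,merge)→54490, (A,nl)→146340, (E,nl)→546340; best=9900 via (A,hash)
  {BCDE}: card=3600; try (D,hash)→5900, (B,hash)→6780, (D,merge)→7740, (E,hash)→8160, (D,nl_idx)→8820, (B,nl_idx)→16380 …(+5); best=5900 via (D,hash)
  {ABCD}: card=36000; try (A,hash)→12960, (D,hash)→13140, (A,merge)→29560, (D,merge)→54940, (D,nl_idx)→71140, (A,nl)→723960 …(+1); best=12960 via (A,hash)
  {ABCDE}: card=72000; try (A,hash)→16700, (D,hash)→20300, (E,hash)→51360, (A,merge)→56700, (D,merge)→112500, (D,nl_idx)→139500 …(+4); best=16700 via (A,hash)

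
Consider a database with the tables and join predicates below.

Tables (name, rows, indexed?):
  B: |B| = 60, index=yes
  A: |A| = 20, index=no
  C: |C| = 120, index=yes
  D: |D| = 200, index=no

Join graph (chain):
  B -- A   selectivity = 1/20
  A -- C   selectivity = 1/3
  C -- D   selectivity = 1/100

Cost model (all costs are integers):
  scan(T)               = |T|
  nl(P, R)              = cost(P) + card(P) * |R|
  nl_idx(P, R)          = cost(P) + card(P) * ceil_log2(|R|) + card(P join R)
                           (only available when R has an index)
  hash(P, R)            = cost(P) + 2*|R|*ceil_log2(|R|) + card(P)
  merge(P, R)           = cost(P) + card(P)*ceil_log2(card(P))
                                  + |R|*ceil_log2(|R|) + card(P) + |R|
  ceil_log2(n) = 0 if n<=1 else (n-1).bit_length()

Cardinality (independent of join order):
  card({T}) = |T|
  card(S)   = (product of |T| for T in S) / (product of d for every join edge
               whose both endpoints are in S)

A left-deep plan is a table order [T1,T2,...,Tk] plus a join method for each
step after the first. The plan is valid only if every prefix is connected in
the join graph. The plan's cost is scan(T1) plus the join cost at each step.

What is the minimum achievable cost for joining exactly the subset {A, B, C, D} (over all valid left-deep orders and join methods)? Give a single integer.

4600

Selinger DP over subsets of {A,B,C,D}:
  {B}: scan cost=60, card=60
  {A}: scan cost=20, card=20
  {C}: scan cost=120, card=120
  {D}: scan cost=200, card=200
  {AB}: card=60; try (B,nl_idx)→200, (A,hash)→320, (B,merge)→560, (A,merge)→600, (B,hash)→760, (B,nl)→1220 …(+1); best=200 via (B,nl_idx)
  {AC}: card=800; try (A,hash)→440, (C,nl_idx)→960, (C,merge)→1100, (A,merge)→1200, (C,hash)→1720, (C,nl)→2420 …(+1); best=440 via (A,hash)
  {CD}: card=240; try (C,nl_idx)→1840, (C,hash)→2080, (D,merge)→2880, (C,merge)→2960, (D,hash)→3440, (D,nl)→24120 …(+1); best=1840 via (C,nl_idx)
  {ABC}: card=2400; try (C,merge)→1580, (C,hash)→1940, (B,hash)→1960, (C,nl_idx)→3020, (C,nl)→7400, (B,nl_idx)→7640 …(+2); best=1580 via (C,merge)
  {ACD}: card=1600; try (A,hash)→2280, (A,merge)→4120, (D,hash)→4440, (A,nl)→6640, (D,merge)→11040, (D,nl)→160440; best=2280 via (A,hash)
  {ABCD}: card=4800; try (B,hash)→4600, (D,hash)→7180, (B,nl_idx)→16680, (B,merge)→21900, (D,merge)→34580, (B,nl)→98280 …(+1); best=4600 via (B,hash)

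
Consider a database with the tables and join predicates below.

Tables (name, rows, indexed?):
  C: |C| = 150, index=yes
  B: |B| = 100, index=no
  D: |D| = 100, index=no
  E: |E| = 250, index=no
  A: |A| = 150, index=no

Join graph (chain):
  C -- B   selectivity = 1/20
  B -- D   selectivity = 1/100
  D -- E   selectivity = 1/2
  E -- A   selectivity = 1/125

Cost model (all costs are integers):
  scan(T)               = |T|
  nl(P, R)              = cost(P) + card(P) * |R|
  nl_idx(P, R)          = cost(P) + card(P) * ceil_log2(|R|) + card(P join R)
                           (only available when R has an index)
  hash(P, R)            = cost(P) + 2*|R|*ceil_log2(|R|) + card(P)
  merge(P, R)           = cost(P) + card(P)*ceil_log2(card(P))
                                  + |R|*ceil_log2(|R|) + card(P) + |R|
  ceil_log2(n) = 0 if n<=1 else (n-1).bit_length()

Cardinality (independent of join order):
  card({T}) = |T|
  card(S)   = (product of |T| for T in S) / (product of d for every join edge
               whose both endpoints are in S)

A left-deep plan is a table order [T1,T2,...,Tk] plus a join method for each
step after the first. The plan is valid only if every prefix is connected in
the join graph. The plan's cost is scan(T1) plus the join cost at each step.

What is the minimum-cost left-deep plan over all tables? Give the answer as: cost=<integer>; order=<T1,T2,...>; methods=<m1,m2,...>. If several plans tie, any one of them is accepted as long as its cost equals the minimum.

cost=36950; order=B,D,E,A,C; methods=hash,merge,hash,hash

Selinger DP (subsets sized 1..n):
  {C}: scan cost=150, card=150
  {B}: scan cost=100, card=100
  {D}: scan cost=100, card=100
  {E}: scan cost=250, card=250
  {A}: scan cost=150, card=150
  {BC}: card=750; try (C,nl_idx)→1650, (B,hash)→1700, (C,merge)→2250, (B,merge)→2300, (C,hash)→2600, (C,nl)→15100 …(+1); best=1650 via (C,nl_idx)
  {BD}: card=100; try (D,hash)→1600, (B,hash)→1600, (D,merge)→1700, (B,merge)→1700, (D,nl)→10100, (B,nl)→10100; best=1600 via (D,hash)
  {DE}: card=12500; try (D,hash)→1900, (E,merge)→3150, (D,merge)→3300, (E,hash)→4200, (E,nl)→25100, (D,nl)→25250; best=1900 via (D,hash)
  {AE}: card=300; try (A,hash)→2900, (E,merge)→3750, (A,merge)→3850, (E,hash)→4300, (E,nl)→37650, (A,nl)→37750; best=2900 via (A,hash)
  {BCD}: card=750; try (C,nl_idx)→3150, (C,merge)→3750, (D,hash)→3800, (C,hash)→4100, (D,merge)→10700, (C,nl)→16600 …(+1); best=3150 via (C,nl_idx)
  {BDE}: card=12500; try (E,merge)→4650, (E,hash)→5700, (B,hash)→15800, (E,nl)→26600, (B,merge)→190200, (B,nl)→1251900; best=4650 via (E,merge)
  {ADE}: card=15000; try (D,hash)→4600, (D,merge)→6700, (A,hash)→16800, (D,nl)→32900, (A,merge)→190750, (A,nl)→1876900; best=4600 via (D,hash)
  {BCDE}: card=93750; try (E,hash)→7900, (E,merge)→13650, (C,hash)→19550, (E,nl)→190650, (C,merge)→193500, (C,nl_idx)→198400 …(+1); best=7900 via (E,hash)
  {ABDE}: card=15000; try (A,hash)→19550, (B,hash)→21000, (A,merge)→193500, (B,merge)→230400, (B,nl)→1504600, (A,nl)→1879650; best=19550 via (A,hash)
  {ABCDE}: card=112500; try (C,hash)→36950, (A,hash)→104050, (C,merge)→245900, (C,nl_idx)→252050, (A,merge)→1696750, (C,nl)→2269550 …(+1); best=36950 via (C,hash)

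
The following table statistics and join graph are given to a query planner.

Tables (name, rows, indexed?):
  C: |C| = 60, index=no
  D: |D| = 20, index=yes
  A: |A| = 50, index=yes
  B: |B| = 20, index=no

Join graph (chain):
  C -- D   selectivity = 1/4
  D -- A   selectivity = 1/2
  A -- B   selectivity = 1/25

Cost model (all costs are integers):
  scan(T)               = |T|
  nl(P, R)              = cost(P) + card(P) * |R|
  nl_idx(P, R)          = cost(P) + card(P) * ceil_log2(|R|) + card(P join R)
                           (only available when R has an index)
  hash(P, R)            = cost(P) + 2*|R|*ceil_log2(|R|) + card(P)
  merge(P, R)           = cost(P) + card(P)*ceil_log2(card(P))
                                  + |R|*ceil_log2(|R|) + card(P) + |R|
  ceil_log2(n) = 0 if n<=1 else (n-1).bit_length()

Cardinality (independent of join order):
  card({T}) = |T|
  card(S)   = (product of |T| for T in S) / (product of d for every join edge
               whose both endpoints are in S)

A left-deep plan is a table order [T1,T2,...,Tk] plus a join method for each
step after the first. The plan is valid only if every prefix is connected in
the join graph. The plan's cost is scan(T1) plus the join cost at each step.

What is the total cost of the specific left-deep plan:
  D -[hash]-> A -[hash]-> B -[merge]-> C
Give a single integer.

step 1: scan D: cost=20, card=20
step 2: join A via hash
    card(P join A) = 20*50/(2) = 500
    cost = 20 + 2*50*6 + 20 = 640
step 3: join B via hash
    card(P join B) = 500*20/(25) = 400
    cost = 640 + 2*20*5 + 500 = 1340
step 4: join C via merge
    card(P join C) = 400*60/(4) = 6000
    cost = 1340 + 400*9 + 60*6 + 400 + 60 = 5760

5760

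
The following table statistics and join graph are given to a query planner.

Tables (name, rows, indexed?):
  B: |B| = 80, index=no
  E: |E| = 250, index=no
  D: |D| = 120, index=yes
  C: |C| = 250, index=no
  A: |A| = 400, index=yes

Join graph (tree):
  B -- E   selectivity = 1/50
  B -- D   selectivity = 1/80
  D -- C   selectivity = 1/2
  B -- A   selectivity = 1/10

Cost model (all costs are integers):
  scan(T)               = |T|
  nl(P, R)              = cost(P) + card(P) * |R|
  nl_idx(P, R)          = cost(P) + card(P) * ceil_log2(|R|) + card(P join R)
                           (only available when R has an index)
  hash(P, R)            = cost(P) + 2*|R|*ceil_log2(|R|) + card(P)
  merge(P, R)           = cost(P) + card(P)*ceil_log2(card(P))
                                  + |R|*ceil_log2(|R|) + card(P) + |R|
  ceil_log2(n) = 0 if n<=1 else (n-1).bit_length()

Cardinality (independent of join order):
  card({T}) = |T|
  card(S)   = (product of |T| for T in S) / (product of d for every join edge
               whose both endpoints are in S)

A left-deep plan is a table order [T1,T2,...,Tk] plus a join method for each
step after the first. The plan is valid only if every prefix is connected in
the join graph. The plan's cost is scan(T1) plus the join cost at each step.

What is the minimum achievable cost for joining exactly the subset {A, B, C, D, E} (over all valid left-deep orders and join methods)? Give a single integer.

Selinger DP over subsets of {A,B,C,D,E}:
  {B}: scan cost=80, card=80
  {E}: scan cost=250, card=250
  {D}: scan cost=120, card=120
  {C}: scan cost=250, card=250
  {A}: scan cost=400, card=400
  {BE}: card=400; try (B,hash)→1620, (E,merge)→2970, (B,merge)→3140, (E,hash)→4160, (E,nl)→20080, (B,nl)→20250; best=1620 via (B,hash)
  {BD}: card=120; try (D,nl_idx)→760, (B,hash)→1360, (D,merge)→1680, (B,merge)→1720, (D,hash)→1840, (D,nl)→9680 …(+1); best=760 via (D,nl_idx)
  {AB}: card=3200; try (B,hash)→1920, (A,nl_idx)→4000, (A,merge)→4720, (B,merge)→5040, (A,hash)→7360, (A,nl)→32080 …(+1); best=1920 via (B,hash)
  {CD}: card=15000; try (D,hash)→2180, (C,merge)→3330, (D,merge)→3460, (C,hash)→4240, (D,nl_idx)→17000, (C,nl)→30120 …(+1); best=2180 via (D,hash)
  {BDE}: card=600; try (D,hash)→3700, (E,merge)→3970, (E,hash)→4880, (D,nl_idx)→5020, (D,merge)→6580, (E,nl)→30760 …(+1); best=3700 via (D,hash)
  {ABE}: card=16000; try (E,hash)→9120, (A,hash)→9220, (A,merge)→9620, (A,nl_idx)→21220, (E,merge)→45770, (A,nl)→161620 …(+1); best=9120 via (E,hash)
  {BCD}: card=15000; try (C,merge)→3970, (C,hash)→4880, (B,hash)→18300, (C,nl)→30760, (B,merge)→227820, (B,nl)→1202180; best=3970 via (C,merge)
  {ABD}: card=4800; try (A,merge)→5720, (A,nl_idx)→6640, (D,hash)→6800, (A,hash)→8080, (D,nl_idx)→29120, (D,merge)→44480 …(+2); best=5720 via (A,merge)
  {BCDE}: card=75000; try (C,hash)→8300, (C,merge)→12550, (E,hash)→22970, (C,nl)→153700, (E,merge)→231220, (E,nl)→3753970; best=8300 via (C,hash)
  {ABDE}: card=24000; try (A,hash)→11500, (A,merge)→14300, (E,hash)→14520, (D,hash)→26800, (A,nl_idx)→33100, (E,merge)→75170 …(+5); best=11500 via (A,hash)
  {ABCD}: card=600000; try (C,hash)→14520, (A,hash)→26170, (C,merge)→75170, (A,merge)→232970, (A,nl_idx)→738970, (C,nl)→1205720 …(+1); best=14520 via (C,hash)
  {ABCDE}: card=3000000; try (C,hash)→39500, (A,hash)→90500, (C,merge)→397750, (E,hash)→618520, (A,merge)→1362300, (A,nl_idx)→3683300 …(+4); best=39500 via (C,hash)

39500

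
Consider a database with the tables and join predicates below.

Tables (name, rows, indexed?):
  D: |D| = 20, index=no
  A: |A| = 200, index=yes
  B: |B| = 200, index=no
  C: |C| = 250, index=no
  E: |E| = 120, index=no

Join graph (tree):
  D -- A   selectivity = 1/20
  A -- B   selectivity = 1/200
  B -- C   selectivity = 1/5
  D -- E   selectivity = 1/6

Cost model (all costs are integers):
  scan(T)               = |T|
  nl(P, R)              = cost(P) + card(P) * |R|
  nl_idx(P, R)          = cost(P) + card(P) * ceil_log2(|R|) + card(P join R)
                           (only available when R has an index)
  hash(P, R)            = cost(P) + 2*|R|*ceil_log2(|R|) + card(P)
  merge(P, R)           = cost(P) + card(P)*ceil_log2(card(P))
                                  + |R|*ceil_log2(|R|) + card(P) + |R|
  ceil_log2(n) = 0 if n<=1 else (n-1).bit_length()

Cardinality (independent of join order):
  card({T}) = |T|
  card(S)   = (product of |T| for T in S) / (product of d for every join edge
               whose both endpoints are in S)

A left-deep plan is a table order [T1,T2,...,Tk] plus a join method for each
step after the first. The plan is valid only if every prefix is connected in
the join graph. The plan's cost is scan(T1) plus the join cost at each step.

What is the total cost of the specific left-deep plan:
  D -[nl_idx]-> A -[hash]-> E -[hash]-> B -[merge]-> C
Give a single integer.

63710

step 1: scan D: cost=20, card=20
step 2: join A via nl_idx
    card(P join A) = 20*200/(20) = 200
    cost = 20 + 20*8 + 200 = 380
step 3: join E via hash
    card(P join E) = 200*120/(6) = 4000
    cost = 380 + 2*120*7 + 200 = 2260
step 4: join B via hash
    card(P join B) = 4000*200/(200) = 4000
    cost = 2260 + 2*200*8 + 4000 = 9460
step 5: join C via merge
    card(P join C) = 4000*250/(5) = 200000
    cost = 9460 + 4000*12 + 250*8 + 4000 + 250 = 63710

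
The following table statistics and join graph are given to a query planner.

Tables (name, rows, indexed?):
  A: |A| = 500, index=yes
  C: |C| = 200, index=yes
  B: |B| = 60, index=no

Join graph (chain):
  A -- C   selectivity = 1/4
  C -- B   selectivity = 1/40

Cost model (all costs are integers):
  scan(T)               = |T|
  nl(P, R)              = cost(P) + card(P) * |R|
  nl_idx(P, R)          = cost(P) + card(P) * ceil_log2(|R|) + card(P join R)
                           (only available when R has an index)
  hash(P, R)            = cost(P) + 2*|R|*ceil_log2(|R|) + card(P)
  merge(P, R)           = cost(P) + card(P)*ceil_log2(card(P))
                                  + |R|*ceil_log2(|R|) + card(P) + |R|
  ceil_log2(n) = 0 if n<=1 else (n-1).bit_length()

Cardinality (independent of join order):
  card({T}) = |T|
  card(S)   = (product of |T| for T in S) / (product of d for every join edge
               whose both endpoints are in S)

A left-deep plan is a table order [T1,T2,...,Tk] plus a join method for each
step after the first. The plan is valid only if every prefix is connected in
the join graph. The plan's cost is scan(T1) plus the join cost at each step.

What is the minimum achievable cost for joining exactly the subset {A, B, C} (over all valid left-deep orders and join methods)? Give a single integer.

Selinger DP over subsets of {A,B,C}:
  {A}: scan cost=500, card=500
  {C}: scan cost=200, card=200
  {B}: scan cost=60, card=60
  {AC}: card=25000; try (C,hash)→4200, (A,merge)→7000, (C,merge)→7300, (A,hash)→9400, (A,nl_idx)→27000, (C,nl_idx)→29500 …(+2); best=4200 via (C,hash)
  {BC}: card=300; try (C,nl_idx)→840, (B,hash)→1120, (C,merge)→2280, (B,merge)→2420, (C,hash)→3320, (C,nl)→12060 …(+1); best=840 via (C,nl_idx)
  {ABC}: card=37500; try (A,merge)→8840, (A,hash)→10140, (B,hash)→29920, (A,nl_idx)→41040, (A,nl)→150840, (B,merge)→404620 …(+1); best=8840 via (A,merge)

8840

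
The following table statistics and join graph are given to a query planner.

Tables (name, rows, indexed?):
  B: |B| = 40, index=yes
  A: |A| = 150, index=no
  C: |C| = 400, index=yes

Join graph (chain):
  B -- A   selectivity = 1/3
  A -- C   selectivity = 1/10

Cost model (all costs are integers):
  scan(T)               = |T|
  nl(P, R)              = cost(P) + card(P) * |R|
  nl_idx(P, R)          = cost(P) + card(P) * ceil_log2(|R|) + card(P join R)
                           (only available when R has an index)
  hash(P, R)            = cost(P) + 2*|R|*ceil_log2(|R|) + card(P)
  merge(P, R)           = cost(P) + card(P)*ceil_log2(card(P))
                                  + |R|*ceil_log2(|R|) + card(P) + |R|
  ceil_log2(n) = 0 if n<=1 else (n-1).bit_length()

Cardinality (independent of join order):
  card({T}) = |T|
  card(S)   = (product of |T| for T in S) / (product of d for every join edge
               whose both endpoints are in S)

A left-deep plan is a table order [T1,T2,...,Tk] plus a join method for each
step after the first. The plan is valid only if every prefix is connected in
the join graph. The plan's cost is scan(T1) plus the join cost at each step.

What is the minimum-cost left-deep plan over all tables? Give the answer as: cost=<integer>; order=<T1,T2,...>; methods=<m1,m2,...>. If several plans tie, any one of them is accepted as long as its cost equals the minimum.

Selinger DP (subsets sized 1..n):
  {B}: scan cost=40, card=40
  {A}: scan cost=150, card=150
  {C}: scan cost=400, card=400
  {AB}: card=2000; try (B,hash)→780, (A,merge)→1670, (B,merge)→1780, (A,hash)→2480, (B,nl_idx)→3050, (A,nl)→6040 …(+1); best=780 via (B,hash)
  {AC}: card=6000; try (A,hash)→3200, (C,merge)→5500, (A,merge)→5750, (C,hash)→7500, (C,nl_idx)→7500, (C,nl)→60150 …(+1); best=3200 via (A,hash)
  {ABC}: card=80000; try (B,hash)→9680, (C,hash)→9980, (C,merge)→28780, (B,merge)→87480, (C,nl_idx)→98780, (B,nl_idx)→119200 …(+2); best=9680 via (B,hash)

cost=9680; order=C,A,B; methods=hash,hash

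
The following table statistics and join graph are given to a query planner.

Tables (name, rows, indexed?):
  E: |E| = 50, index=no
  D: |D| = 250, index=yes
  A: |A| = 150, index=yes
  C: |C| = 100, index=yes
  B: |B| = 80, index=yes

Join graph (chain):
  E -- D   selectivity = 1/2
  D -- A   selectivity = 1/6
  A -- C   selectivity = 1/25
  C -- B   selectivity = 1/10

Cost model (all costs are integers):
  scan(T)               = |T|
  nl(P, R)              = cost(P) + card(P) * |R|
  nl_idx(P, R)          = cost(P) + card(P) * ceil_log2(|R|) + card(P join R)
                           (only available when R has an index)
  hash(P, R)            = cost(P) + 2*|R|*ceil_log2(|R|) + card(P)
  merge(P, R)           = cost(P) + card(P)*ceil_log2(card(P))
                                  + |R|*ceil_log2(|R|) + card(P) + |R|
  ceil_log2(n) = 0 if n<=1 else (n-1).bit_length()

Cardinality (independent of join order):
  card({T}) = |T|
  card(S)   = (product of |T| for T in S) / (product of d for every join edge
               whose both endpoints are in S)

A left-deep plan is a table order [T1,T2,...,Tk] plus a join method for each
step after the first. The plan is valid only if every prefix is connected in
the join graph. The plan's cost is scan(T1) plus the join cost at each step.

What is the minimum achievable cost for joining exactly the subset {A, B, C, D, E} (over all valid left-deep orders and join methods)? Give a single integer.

212620

Selinger DP over subsets of {A,B,C,D,E}:
  {E}: scan cost=50, card=50
  {D}: scan cost=250, card=250
  {A}: scan cost=150, card=150
  {C}: scan cost=100, card=100
  {B}: scan cost=80, card=80
  {DE}: card=6250; try (E,hash)→1100, (D,merge)→2650, (E,merge)→2850, (D,hash)→4100, (D,nl_idx)→6700, (D,nl)→12550 …(+1); best=1100 via (E,hash)
  {AD}: card=6250; try (A,hash)→2900, (D,merge)→3750, (A,merge)→3850, (D,hash)→4300, (D,nl_idx)→7600, (A,nl_idx)→8500 …(+2); best=2900 via (A,hash)
  {AC}: card=600; try (A,nl_idx)→1500, (C,hash)→1700, (C,nl_idx)→1800, (A,merge)→2250, (C,merge)→2300, (A,hash)→2600 …(+2); best=1500 via (A,nl_idx)
  {BC}: card=800; try (B,hash)→1320, (C,nl_idx)→1440, (C,merge)→1520, (B,merge)→1540, (C,hash)→1560, (B,nl_idx)→1600 …(+2); best=1320 via (B,hash)
  {ADE}: card=156250; try (E,hash)→9750, (A,hash)→9750, (A,merge)→89950, (E,merge)→90750, (A,nl_idx)→207350, (E,nl)→315400 …(+1); best=9750 via (E,hash)
  {ACD}: card=25000; try (D,hash)→6100, (D,merge)→10350, (C,hash)→10550, (D,nl_idx)→31300, (C,nl_idx)→71650, (C,merge)→91200 …(+2); best=6100 via (D,hash)
  {ABC}: card=4800; try (B,hash)→3220, (A,hash)→4520, (B,merge)→8740, (B,nl_idx)→10500, (A,merge)→11470, (A,nl_idx)→12520 …(+2); best=3220 via (B,hash)
  {ACDE}: card=625000; try (E,hash)→31700, (C,hash)→167400, (E,merge)→406450, (E,nl)→1256100, (C,nl_idx)→1728500, (C,merge)→2979300 …(+1); best=31700 via (E,hash)
  {ABCD}: card=200000; try (D,hash)→12020, (B,hash)→32220, (D,merge)→72670, (D,nl_idx)→241620, (B,nl_idx)→381100, (B,merge)→406740 …(+2); best=12020 via (D,hash)
  {ABCDE}: card=5000000; try (E,hash)→212620, (B,hash)→657820, (E,merge)→3812370, (B,nl_idx)→9406700, (E,nl)→10012020, (B,merge)→13157340 …(+1); best=212620 via (E,hash)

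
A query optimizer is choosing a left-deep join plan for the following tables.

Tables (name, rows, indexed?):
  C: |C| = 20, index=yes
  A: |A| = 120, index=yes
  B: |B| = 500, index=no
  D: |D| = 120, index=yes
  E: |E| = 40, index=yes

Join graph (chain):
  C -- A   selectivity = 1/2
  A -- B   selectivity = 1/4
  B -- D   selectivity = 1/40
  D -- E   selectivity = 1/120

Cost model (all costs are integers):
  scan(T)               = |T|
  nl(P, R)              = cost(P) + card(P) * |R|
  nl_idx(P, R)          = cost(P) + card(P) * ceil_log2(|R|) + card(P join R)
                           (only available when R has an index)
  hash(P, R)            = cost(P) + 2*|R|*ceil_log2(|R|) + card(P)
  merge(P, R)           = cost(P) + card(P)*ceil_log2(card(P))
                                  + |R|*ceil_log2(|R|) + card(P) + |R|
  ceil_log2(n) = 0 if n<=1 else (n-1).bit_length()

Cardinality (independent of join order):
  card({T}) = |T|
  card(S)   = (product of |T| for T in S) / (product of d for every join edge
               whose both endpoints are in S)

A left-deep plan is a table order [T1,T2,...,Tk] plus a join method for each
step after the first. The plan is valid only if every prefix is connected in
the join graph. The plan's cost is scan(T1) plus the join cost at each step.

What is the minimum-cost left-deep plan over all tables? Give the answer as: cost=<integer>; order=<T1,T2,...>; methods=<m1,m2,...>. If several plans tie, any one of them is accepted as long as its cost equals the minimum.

Selinger DP (subsets sized 1..n):
  {C}: scan cost=20, card=20
  {A}: scan cost=120, card=120
  {B}: scan cost=500, card=500
  {D}: scan cost=120, card=120
  {E}: scan cost=40, card=40
  {AC}: card=1200; try (C,hash)→440, (A,merge)→1100, (C,merge)→1200, (A,nl_idx)→1360, (A,hash)→1720, (C,nl_idx)→1920 …(+2); best=440 via (C,hash)
  {AB}: card=15000; try (A,hash)→2680, (B,merge)→6080, (A,merge)→6460, (B,hash)→9240, (A,nl_idx)→19000, (B,nl)→60120 …(+1); best=2680 via (A,hash)
  {BD}: card=1500; try (D,hash)→2680, (D,nl_idx)→5500, (B,merge)→6080, (D,merge)→6460, (B,hash)→9240, (B,nl)→60120 …(+1); best=2680 via (D,hash)
  {DE}: card=40; try (D,nl_idx)→360, (E,hash)→720, (E,nl_idx)→880, (D,merge)→1280, (E,merge)→1360, (D,hash)→1760 …(+2); best=360 via (D,nl_idx)
  {ABC}: card=150000; try (B,hash)→10640, (C,hash)→17880, (B,merge)→19840, (C,nl_idx)→227680, (C,merge)→227800, (C,nl)→302680 …(+1); best=10640 via (B,hash)
  {ABD}: card=45000; try (A,hash)→5860, (D,hash)→19360, (A,merge)→21640, (A,nl_idx)→58180, (D,nl_idx)→152680, (A,nl)→182680 …(+2); best=5860 via (A,hash)
  {BDE}: card=500; try (E,hash)→4660, (B,merge)→5640, (B,hash)→9400, (E,nl_idx)→12180, (B,nl)→20360, (E,merge)→20960 …(+1); best=4660 via (E,hash)
  {ABCD}: card=450000; try (C,hash)→51060, (D,hash)→162320, (C,nl_idx)→680860, (C,merge)→770980, (C,nl)→905860, (D,nl_idx)→1510640 …(+2); best=51060 via (C,hash)
  {ABDE}: card=15000; try (A,hash)→6840, (A,merge)→10620, (A,nl_idx)→23160, (E,hash)→51340, (A,nl)→64660, (E,nl_idx)→290860 …(+2); best=6840 via (A,hash)
  {ABCDE}: card=150000; try (C,hash)→22040, (C,nl_idx)→231840, (C,merge)→231960, (C,nl)→306840, (E,hash)→501540, (E,nl_idx)→2901060 …(+2); best=22040 via (C,hash)

cost=22040; order=B,D,E,A,C; methods=hash,hash,hash,hash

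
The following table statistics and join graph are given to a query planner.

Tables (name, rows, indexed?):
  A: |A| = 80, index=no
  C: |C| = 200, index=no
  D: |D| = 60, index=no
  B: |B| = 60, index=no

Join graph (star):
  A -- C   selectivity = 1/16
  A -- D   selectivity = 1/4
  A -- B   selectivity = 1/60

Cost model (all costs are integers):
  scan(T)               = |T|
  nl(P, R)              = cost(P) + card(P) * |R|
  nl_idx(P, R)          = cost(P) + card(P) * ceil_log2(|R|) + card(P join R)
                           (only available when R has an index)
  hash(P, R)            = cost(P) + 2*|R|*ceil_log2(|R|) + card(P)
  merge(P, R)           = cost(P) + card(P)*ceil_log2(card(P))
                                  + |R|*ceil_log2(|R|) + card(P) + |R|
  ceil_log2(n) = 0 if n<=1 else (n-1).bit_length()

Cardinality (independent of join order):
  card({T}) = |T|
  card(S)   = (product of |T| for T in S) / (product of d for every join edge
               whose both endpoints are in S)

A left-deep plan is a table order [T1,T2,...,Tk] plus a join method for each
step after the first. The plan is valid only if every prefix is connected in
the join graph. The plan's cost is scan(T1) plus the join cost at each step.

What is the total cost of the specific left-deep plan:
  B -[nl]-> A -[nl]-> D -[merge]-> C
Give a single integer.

25860

step 1: scan B: cost=60, card=60
step 2: join A via nl
    card(P join A) = 60*80/(60) = 80
    cost = 60 + 60*80 = 4860
step 3: join D via nl
    card(P join D) = 80*60/(4) = 1200
    cost = 4860 + 80*60 = 9660
step 4: join C via merge
    card(P join C) = 1200*200/(16) = 15000
    cost = 9660 + 1200*11 + 200*8 + 1200 + 200 = 25860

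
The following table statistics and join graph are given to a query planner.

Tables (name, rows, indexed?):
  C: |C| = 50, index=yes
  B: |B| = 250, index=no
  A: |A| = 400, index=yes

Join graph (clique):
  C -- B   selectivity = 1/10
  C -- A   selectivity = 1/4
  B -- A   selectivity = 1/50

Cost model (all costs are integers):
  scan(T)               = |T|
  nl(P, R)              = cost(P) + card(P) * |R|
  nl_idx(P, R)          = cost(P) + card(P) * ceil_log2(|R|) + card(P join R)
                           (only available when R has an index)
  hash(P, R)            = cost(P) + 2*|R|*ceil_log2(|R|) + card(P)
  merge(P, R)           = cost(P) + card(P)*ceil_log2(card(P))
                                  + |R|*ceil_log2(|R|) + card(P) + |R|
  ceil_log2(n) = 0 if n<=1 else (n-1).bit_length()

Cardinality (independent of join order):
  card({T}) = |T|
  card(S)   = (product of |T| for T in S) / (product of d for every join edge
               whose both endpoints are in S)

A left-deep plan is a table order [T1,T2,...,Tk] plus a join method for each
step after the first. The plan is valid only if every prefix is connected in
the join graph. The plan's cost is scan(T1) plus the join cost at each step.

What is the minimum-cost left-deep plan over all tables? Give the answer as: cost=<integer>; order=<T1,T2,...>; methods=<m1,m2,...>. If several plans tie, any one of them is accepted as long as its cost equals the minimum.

Selinger DP (subsets sized 1..n):
  {C}: scan cost=50, card=50
  {B}: scan cost=250, card=250
  {A}: scan cost=400, card=400
  {BC}: card=1250; try (C,hash)→1100, (B,merge)→2650, (C,merge)→2850, (C,nl_idx)→3000, (B,hash)→4100, (B,nl)→12550 …(+1); best=1100 via (C,hash)
  {AC}: card=5000; try (C,hash)→1400, (A,merge)→4400, (C,merge)→4750, (A,nl_idx)→5500, (A,hash)→7300, (C,nl_idx)→7800 …(+2); best=1400 via (C,hash)
  {AB}: card=2000; try (A,nl_idx)→4500, (B,hash)→4800, (A,merge)→6500, (B,merge)→6650, (A,hash)→7700, (A,nl)→100250 …(+1); best=4500 via (A,nl_idx)
  {ABC}: card=2500; try (C,hash)→7100, (A,hash)→9550, (B,hash)→10400, (A,nl_idx)→14850, (C,nl_idx)→19000, (A,merge)→20100 …(+5); best=7100 via (C,hash)

cost=7100; order=B,A,C; methods=nl_idx,hash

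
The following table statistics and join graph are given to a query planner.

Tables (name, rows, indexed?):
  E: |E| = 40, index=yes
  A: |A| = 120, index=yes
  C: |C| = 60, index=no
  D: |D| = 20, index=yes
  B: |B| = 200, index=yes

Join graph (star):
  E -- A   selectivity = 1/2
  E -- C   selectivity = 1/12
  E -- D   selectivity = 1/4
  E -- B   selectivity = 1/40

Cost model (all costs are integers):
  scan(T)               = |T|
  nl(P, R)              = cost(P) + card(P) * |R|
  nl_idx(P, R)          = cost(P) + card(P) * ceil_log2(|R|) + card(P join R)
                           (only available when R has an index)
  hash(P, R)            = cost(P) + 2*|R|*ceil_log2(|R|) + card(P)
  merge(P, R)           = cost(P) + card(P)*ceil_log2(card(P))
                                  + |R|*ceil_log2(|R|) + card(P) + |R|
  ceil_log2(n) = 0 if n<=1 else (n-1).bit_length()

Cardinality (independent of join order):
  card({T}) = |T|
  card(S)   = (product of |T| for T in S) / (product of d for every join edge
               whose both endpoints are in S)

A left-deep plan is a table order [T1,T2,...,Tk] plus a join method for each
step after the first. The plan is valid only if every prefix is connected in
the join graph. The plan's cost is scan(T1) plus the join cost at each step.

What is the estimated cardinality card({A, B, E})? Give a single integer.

Tables in S: A(120), B(200), E(40)
Edges inside S: E-A(d=2), E-B(d=40)
numerator = 120 * 200 * 40 = 960000
denominator = 2 * 40 = 80
card(S) = 960000 / 80 = 12000

12000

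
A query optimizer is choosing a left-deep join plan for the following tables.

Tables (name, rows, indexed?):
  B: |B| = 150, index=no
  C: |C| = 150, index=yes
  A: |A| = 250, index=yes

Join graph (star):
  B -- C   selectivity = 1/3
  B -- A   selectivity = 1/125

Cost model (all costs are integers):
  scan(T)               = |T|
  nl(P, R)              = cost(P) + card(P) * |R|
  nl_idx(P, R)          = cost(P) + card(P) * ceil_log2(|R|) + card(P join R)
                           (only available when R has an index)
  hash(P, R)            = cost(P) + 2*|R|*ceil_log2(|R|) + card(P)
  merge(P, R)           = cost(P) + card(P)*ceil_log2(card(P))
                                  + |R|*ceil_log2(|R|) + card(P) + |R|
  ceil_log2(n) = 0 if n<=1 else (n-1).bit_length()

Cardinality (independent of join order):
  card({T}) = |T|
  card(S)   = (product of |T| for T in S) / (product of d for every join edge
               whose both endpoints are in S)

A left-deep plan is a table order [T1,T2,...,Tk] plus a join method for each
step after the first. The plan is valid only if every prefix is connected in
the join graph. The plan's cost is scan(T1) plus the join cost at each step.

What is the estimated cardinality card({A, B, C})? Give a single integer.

15000

Tables in S: A(250), B(150), C(150)
Edges inside S: B-C(d=3), B-A(d=125)
numerator = 250 * 150 * 150 = 5625000
denominator = 3 * 125 = 375
card(S) = 5625000 / 375 = 15000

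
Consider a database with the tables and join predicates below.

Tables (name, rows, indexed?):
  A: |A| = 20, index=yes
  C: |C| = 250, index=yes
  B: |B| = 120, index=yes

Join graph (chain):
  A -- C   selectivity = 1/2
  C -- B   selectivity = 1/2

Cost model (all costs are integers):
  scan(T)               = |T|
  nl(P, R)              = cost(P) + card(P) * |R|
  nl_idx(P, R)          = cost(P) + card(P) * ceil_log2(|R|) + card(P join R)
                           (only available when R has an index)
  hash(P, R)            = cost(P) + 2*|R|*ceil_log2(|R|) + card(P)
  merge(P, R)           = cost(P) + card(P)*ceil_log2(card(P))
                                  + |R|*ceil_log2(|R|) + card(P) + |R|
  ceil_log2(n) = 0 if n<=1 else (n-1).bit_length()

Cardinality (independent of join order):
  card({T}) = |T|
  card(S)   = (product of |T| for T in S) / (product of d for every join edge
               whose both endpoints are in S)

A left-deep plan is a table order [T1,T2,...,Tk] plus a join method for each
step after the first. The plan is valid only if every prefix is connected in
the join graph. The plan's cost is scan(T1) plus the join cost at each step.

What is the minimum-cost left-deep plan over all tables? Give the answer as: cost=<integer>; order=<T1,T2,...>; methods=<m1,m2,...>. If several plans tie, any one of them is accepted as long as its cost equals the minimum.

Selinger DP (subsets sized 1..n):
  {A}: scan cost=20, card=20
  {C}: scan cost=250, card=250
  {B}: scan cost=120, card=120
  {AC}: card=2500; try (A,hash)→700, (C,merge)→2390, (A,merge)→2620, (C,nl_idx)→2680, (A,nl_idx)→4000, (C,hash)→4040 …(+2); best=700 via (A,hash)
  {BC}: card=15000; try (B,hash)→2180, (C,merge)→3330, (B,merge)→3460, (C,hash)→4240, (C,nl_idx)→16080, (B,nl_idx)→17000 …(+2); best=2180 via (B,hash)
  {ABC}: card=150000; try (B,hash)→4880, (A,hash)→17380, (B,merge)→34160, (B,nl_idx)→168200, (A,nl_idx)→227180, (A,merge)→227300 …(+2); best=4880 via (B,hash)

cost=4880; order=C,A,B; methods=hash,hash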